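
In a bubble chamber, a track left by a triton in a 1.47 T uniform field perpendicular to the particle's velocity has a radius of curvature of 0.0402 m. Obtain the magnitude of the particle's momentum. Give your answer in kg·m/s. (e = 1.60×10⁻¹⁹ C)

Since qvB = mv²/r, the momentum p = mv = qBr.
p = (1×1.60×10^-19)(1.47)(0.0402) = 9.46×10^-21 kg·m/s.

p ≈ 9.46×10^-21 kg·m/s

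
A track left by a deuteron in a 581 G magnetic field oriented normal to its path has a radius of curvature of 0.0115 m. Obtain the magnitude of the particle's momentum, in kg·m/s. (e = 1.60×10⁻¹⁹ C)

p ≈ 1.07×10^-22 kg·m/s

Since qvB = mv²/r, the momentum p = mv = qBr.
p = (1×1.60×10^-19)(0.0581)(0.0115) = 1.07×10^-22 kg·m/s.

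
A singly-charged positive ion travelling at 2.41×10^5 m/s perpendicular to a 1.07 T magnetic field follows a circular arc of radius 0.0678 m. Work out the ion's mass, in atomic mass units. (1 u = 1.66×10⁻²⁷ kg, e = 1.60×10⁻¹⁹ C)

qvB = mv²/r ⇒ m = qBr/v.
m = (1×1.60×10^-19)(1.07)(0.0678) / (2.41×10^5) = 4.82×10^-26 kg = 29.0 u.

m ≈ 29.0 u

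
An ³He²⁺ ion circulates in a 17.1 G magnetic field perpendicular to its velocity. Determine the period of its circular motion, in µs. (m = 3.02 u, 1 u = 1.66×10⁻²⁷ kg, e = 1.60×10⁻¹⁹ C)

T ≈ 57.6 µs

The cyclotron period is independent of speed: T = 2πm/(qB).
T = 2π(5.01×10^-27) / [(2×1.60×10^-19)(1.71×10^-3)] = 5.76×10^-5 s.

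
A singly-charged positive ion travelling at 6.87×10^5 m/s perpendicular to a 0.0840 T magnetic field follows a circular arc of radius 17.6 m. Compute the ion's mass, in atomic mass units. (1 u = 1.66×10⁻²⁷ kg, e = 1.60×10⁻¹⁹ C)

qvB = mv²/r ⇒ m = qBr/v.
m = (1×1.60×10^-19)(0.0840)(17.6) / (6.87×10^5) = 3.44×10^-25 kg = 207 u.

m ≈ 207 u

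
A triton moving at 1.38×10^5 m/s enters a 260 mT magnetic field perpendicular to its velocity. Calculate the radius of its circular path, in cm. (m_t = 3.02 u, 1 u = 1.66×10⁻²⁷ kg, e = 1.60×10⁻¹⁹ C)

The magnetic force provides the centripetal force: qvB = mv²/r, so r = mv/(qB).
r = (5.01×10^-27 kg)(1.38×10^5 m/s) / [(1×1.60×10^-19 C)(0.260 T)] = 0.0166 m.

r ≈ 1.66 cm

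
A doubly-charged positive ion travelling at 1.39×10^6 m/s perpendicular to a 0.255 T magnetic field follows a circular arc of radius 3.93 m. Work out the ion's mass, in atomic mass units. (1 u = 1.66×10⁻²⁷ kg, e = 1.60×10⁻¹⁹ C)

qvB = mv²/r ⇒ m = qBr/v.
m = (2×1.60×10^-19)(0.255)(3.93) / (1.39×10^6) = 2.31×10^-25 kg = 139 u.

m ≈ 139 u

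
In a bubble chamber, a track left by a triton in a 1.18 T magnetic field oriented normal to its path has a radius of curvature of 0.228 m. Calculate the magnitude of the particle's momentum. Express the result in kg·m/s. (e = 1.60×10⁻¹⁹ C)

p ≈ 4.30×10^-20 kg·m/s

Since qvB = mv²/r, the momentum p = mv = qBr.
p = (1×1.60×10^-19)(1.18)(0.228) = 4.30×10^-20 kg·m/s.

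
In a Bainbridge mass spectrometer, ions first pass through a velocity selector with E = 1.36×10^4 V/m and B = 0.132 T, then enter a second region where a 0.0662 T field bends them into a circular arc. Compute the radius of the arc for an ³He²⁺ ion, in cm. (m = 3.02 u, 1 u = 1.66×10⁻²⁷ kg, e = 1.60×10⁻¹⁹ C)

r ≈ 2.44 cm

The selector passes v = E/B = 1.36×10^4/0.132 = 1.03×10^5 m/s.
In the deflection region, r = mv/(qB₂) = (5.01×10^-27)(1.03×10^5) / [(2×1.60×10^-19)(0.0662)] = 0.0244 m.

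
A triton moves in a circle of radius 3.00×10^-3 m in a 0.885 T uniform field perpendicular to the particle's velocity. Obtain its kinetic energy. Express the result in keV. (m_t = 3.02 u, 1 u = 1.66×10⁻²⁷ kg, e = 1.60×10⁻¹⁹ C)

v = qBr/m = (1×1.60×10^-19)(0.885)(3.00×10^-3) / (5.01×10^-27) = 8.47×10^4 m/s.
K = ½mv² = 0.5·(5.01×10^-27)·(8.47×10^4)² = 1.80×10^-17 J = 0.112 keV.

K ≈ 0.112 keV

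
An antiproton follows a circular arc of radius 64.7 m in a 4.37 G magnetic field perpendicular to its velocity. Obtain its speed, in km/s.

v ≈ 2710 km/s

From qvB = mv²/r, v = qBr/m.
v = (1×1.60×10^-19)(4.37×10^-4)(64.7) / (1.67×10^-27) = 2.71×10^6 m/s.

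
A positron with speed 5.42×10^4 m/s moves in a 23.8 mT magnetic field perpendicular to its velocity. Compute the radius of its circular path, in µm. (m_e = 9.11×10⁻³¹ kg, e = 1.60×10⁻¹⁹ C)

r ≈ 13.0 µm

The magnetic force provides the centripetal force: qvB = mv²/r, so r = mv/(qB).
r = (9.11×10^-31 kg)(5.42×10^4 m/s) / [(1×1.60×10^-19 C)(0.0238 T)] = 1.30×10^-5 m.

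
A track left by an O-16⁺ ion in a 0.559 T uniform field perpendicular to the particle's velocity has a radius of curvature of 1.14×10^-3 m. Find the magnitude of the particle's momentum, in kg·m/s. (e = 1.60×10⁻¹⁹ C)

p ≈ 1.02×10^-22 kg·m/s

Since qvB = mv²/r, the momentum p = mv = qBr.
p = (1×1.60×10^-19)(0.559)(1.14×10^-3) = 1.02×10^-22 kg·m/s.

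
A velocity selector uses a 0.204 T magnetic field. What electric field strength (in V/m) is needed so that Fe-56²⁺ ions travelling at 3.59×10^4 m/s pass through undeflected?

qE = qvB ⇒ E = vB = (3.59×10^4)(0.204) = 7320 V/m.

E ≈ 7320 V/m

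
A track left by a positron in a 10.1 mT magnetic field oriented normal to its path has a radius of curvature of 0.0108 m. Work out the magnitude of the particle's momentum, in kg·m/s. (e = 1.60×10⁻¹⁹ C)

Since qvB = mv²/r, the momentum p = mv = qBr.
p = (1×1.60×10^-19)(0.0101)(0.0108) = 1.75×10^-23 kg·m/s.

p ≈ 1.75×10^-23 kg·m/s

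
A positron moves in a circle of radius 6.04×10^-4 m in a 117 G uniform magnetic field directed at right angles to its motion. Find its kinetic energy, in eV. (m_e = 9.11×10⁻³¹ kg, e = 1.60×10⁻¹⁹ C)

v = qBr/m = (1×1.60×10^-19)(0.0117)(6.04×10^-4) / (9.11×10^-31) = 1.24×10^6 m/s.
K = ½mv² = 0.5·(9.11×10^-31)·(1.24×10^6)² = 7.02×10^-19 J = 4.39 eV.

K ≈ 4.39 eV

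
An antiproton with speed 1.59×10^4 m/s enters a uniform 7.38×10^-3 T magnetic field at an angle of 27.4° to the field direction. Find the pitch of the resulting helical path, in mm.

pitch ≈ 125 mm

The velocity component along B is v∥ = v cos27.4° = 1.41×10^4 m/s.
The cyclotron period T = 2πm/(qB) = 8.89×10^-6 s is set by m, q, B alone.
Pitch = v∥·T = (1.41×10^4)(8.89×10^-6) = 0.125 m.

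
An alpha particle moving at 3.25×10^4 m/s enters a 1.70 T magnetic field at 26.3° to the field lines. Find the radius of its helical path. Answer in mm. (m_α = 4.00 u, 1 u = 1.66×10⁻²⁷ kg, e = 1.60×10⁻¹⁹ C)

r ≈ 0.176 mm

Only the perpendicular component v⊥ = v sin26.3° = 1.44×10^4 m/s is bent by the field.
r = m v⊥ /(qB) = (6.64×10^-27)(1.44×10^4) / [(2×1.60×10^-19)(1.70)] = 1.76×10^-4 m.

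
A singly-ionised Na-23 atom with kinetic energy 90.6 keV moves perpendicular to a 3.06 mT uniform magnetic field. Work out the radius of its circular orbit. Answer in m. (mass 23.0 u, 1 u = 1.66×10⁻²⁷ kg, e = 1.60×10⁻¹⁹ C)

Convert the energy: K = 90.6 keV = 1.45×10^-14 J.
v = √(2K/m) = √(2·1.45×10^-14/3.82×10^-26) = 8.71×10^5 m/s.
r = mv/(qB) = (3.82×10^-26)(8.71×10^5) / [(1×1.60×10^-19)(3.06×10^-3)] = 68.0 m.

r ≈ 68.0 m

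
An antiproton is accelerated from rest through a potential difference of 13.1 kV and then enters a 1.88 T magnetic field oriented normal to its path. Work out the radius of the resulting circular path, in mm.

r ≈ 8.80 mm

The kinetic energy gained is K = qV = (1×1.60×10^-19)(1.31×10^4) = 2.10×10^-15 J.
v = √(2K/m) = 1.58×10^6 m/s.
r = mv/(qB) = (1.67×10^-27)(1.58×10^6) / [(1×1.60×10^-19)(1.88)] = 8.80×10^-3 m.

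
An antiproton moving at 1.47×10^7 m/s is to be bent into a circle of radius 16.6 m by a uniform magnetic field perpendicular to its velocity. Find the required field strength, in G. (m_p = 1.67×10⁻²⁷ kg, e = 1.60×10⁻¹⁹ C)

qvB = mv²/r gives B = mv/(qr).
B = (1.67×10^-27)(1.47×10^7) / [(1×1.60×10^-19)(16.6)] = 9.24×10^-3 T.

B ≈ 92.4 G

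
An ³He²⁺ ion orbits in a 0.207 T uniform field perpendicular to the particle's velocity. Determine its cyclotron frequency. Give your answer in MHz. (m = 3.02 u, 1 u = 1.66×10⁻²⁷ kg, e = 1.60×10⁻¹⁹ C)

f ≈ 2.10 MHz

f = qB/(2πm) = (2×1.60×10^-19)(0.207) / [2π(5.01×10^-27)] = 2.10×10^6 Hz.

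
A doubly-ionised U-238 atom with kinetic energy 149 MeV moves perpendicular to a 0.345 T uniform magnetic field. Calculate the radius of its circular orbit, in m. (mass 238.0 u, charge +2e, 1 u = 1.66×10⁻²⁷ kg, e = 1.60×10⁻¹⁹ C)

Convert the energy: K = 149 MeV = 2.38×10^-11 J.
v = √(2K/m) = √(2·2.38×10^-11/3.95×10^-25) = 1.10×10^7 m/s.
r = mv/(qB) = (3.95×10^-25)(1.10×10^7) / [(2×1.60×10^-19)(0.345)] = 39.3 m.

r ≈ 39.3 m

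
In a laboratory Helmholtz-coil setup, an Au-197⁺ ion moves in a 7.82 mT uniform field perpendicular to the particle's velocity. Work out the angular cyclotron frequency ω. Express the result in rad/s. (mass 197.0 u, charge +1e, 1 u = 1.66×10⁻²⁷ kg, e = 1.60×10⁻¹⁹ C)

ω ≈ 3830 rad/s

ω = qB/m = (1×1.60×10^-19)(7.82×10^-3) / (3.27×10^-25) = 3830 rad/s.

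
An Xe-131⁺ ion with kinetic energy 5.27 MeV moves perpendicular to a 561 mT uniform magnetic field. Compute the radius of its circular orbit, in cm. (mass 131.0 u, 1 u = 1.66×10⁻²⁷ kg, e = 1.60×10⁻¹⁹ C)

Convert the energy: K = 5.27 MeV = 8.43×10^-13 J.
v = √(2K/m) = √(2·8.43×10^-13/2.17×10^-25) = 2.78×10^6 m/s.
r = mv/(qB) = (2.17×10^-25)(2.78×10^6) / [(1×1.60×10^-19)(0.561)] = 6.75 m.

r ≈ 675 cm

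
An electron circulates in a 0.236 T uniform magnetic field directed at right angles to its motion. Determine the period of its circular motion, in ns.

T ≈ 0.152 ns

The cyclotron period is independent of speed: T = 2πm/(qB).
T = 2π(9.11×10^-31) / [(1×1.60×10^-19)(0.236)] = 1.52×10^-10 s.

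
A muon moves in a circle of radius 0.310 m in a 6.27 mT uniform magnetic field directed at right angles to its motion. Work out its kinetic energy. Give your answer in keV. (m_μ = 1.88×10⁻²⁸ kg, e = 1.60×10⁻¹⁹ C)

K ≈ 1.61 keV

v = qBr/m = (1×1.60×10^-19)(6.27×10^-3)(0.310) / (1.88×10^-28) = 1.65×10^6 m/s.
K = ½mv² = 0.5·(1.88×10^-28)·(1.65×10^6)² = 2.57×10^-16 J = 1.61 keV.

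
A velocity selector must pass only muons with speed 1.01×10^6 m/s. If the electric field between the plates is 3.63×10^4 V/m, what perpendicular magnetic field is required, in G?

qE = qvB ⇒ B = E/v = (3.63×10^4) / (1.01×10^6) = 0.0359 T.

B ≈ 359 G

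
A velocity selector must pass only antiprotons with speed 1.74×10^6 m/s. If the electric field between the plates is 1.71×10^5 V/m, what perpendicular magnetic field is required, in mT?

qE = qvB ⇒ B = E/v = (1.71×10^5) / (1.74×10^6) = 0.0983 T.

B ≈ 98.3 mT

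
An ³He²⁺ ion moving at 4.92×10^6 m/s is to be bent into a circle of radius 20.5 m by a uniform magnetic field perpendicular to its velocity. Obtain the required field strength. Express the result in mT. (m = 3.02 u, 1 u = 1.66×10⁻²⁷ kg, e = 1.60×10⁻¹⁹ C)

B ≈ 3.76 mT

qvB = mv²/r gives B = mv/(qr).
B = (5.01×10^-27)(4.92×10^6) / [(2×1.60×10^-19)(20.5)] = 3.76×10^-3 T.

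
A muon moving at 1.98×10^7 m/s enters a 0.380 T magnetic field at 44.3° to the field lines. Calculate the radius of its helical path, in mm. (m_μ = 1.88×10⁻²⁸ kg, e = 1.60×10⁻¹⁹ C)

Only the perpendicular component v⊥ = v sin44.3° = 1.38×10^7 m/s is bent by the field.
r = m v⊥ /(qB) = (1.88×10^-28)(1.38×10^7) / [(1×1.60×10^-19)(0.380)] = 0.0428 m.

r ≈ 42.8 mm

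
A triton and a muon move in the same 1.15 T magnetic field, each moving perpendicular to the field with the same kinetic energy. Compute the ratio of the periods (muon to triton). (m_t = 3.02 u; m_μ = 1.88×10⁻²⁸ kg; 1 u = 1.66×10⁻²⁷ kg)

ratio ≈ 0.0375

T = 2πm/(qB) is independent of speed, so T₂/T₁ = (m₂/q₂)/(m₁/q₁).
T_{muon}/T_{triton} = (1.88×10^-28/1e) / (5.01×10^-27/1e) = 0.0375.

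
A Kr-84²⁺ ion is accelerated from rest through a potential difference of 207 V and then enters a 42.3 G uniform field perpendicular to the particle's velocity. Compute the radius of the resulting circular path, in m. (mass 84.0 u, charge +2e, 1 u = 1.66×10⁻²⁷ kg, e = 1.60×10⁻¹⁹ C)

The kinetic energy gained is K = qV = (2×1.60×10^-19)(207) = 6.62×10^-17 J.
v = √(2K/m) = 3.08×10^4 m/s.
r = mv/(qB) = (1.39×10^-25)(3.08×10^4) / [(2×1.60×10^-19)(4.23×10^-3)] = 3.18 m.

r ≈ 3.18 m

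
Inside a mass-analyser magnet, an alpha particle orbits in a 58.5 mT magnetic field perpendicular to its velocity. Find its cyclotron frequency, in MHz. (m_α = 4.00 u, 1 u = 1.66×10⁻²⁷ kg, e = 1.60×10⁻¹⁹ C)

f = qB/(2πm) = (2×1.60×10^-19)(0.0585) / [2π(6.64×10^-27)] = 4.49×10^5 Hz.

f ≈ 0.449 MHz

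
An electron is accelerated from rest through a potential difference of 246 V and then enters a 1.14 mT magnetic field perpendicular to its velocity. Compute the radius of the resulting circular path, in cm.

The kinetic energy gained is K = qV = (1×1.60×10^-19)(246) = 3.94×10^-17 J.
v = √(2K/m) = 9.30×10^6 m/s.
r = mv/(qB) = (9.11×10^-31)(9.30×10^6) / [(1×1.60×10^-19)(1.14×10^-3)] = 0.0464 m.

r ≈ 4.64 cm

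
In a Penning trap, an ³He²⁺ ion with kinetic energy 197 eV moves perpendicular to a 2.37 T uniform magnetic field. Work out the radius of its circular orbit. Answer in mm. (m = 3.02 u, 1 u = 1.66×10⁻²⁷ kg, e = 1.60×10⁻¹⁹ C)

Convert the energy: K = 197 eV = 3.15×10^-17 J.
v = √(2K/m) = √(2·3.15×10^-17/5.01×10^-27) = 1.12×10^5 m/s.
r = mv/(qB) = (5.01×10^-27)(1.12×10^5) / [(2×1.60×10^-19)(2.37)] = 7.41×10^-4 m.

r ≈ 0.741 mm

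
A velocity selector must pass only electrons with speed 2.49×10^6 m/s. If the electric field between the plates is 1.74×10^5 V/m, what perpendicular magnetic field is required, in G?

B ≈ 699 G

qE = qvB ⇒ B = E/v = (1.74×10^5) / (2.49×10^6) = 0.0699 T.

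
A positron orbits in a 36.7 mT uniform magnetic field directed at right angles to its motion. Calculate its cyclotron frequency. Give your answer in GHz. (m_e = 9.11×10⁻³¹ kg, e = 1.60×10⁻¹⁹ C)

f = qB/(2πm) = (1×1.60×10^-19)(0.0367) / [2π(9.11×10^-31)] = 1.03×10^9 Hz.

f ≈ 1.03 GHz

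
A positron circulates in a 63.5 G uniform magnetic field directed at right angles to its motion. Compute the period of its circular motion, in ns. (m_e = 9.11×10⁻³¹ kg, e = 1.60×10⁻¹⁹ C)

The cyclotron period is independent of speed: T = 2πm/(qB).
T = 2π(9.11×10^-31) / [(1×1.60×10^-19)(6.35×10^-3)] = 5.63×10^-9 s.

T ≈ 5.63 ns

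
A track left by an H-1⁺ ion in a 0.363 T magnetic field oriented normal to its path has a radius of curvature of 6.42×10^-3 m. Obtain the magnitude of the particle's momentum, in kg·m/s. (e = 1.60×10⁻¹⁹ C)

p ≈ 3.73×10^-22 kg·m/s

Since qvB = mv²/r, the momentum p = mv = qBr.
p = (1×1.60×10^-19)(0.363)(6.42×10^-3) = 3.73×10^-22 kg·m/s.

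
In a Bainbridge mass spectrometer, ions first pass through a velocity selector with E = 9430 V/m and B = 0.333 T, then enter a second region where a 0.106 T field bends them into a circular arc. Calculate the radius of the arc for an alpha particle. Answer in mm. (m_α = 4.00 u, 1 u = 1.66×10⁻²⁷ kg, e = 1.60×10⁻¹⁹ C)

r ≈ 5.54 mm

The selector passes v = E/B = 9430/0.333 = 2.83×10^4 m/s.
In the deflection region, r = mv/(qB₂) = (6.64×10^-27)(2.83×10^4) / [(2×1.60×10^-19)(0.106)] = 5.54×10^-3 m.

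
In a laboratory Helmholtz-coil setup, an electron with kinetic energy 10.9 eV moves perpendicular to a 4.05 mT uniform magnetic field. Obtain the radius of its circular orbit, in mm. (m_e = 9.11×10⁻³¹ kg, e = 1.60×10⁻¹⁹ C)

Convert the energy: K = 10.9 eV = 1.74×10^-18 J.
v = √(2K/m) = √(2·1.74×10^-18/9.11×10^-31) = 1.96×10^6 m/s.
r = mv/(qB) = (9.11×10^-31)(1.96×10^6) / [(1×1.60×10^-19)(4.05×10^-3)] = 2.75×10^-3 m.

r ≈ 2.75 mm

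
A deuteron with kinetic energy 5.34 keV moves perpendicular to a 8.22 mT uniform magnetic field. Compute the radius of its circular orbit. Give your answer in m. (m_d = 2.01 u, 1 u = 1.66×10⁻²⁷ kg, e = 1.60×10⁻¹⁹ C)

Convert the energy: K = 5.34 keV = 8.54×10^-16 J.
v = √(2K/m) = √(2·8.54×10^-16/3.34×10^-27) = 7.16×10^5 m/s.
r = mv/(qB) = (3.34×10^-27)(7.16×10^5) / [(1×1.60×10^-19)(8.22×10^-3)] = 1.82 m.

r ≈ 1.82 m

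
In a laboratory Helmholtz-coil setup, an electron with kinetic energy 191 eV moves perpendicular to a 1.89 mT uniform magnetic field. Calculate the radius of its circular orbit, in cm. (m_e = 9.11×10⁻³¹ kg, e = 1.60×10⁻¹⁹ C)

Convert the energy: K = 191 eV = 3.06×10^-17 J.
v = √(2K/m) = √(2·3.06×10^-17/9.11×10^-31) = 8.19×10^6 m/s.
r = mv/(qB) = (9.11×10^-31)(8.19×10^6) / [(1×1.60×10^-19)(1.89×10^-3)] = 0.0247 m.

r ≈ 2.47 cm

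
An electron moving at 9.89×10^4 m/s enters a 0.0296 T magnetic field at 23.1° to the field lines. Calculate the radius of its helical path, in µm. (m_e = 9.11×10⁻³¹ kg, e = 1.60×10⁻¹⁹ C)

r ≈ 7.46 µm

Only the perpendicular component v⊥ = v sin23.1° = 3.88×10^4 m/s is bent by the field.
r = m v⊥ /(qB) = (9.11×10^-31)(3.88×10^4) / [(1×1.60×10^-19)(0.0296)] = 7.46×10^-6 m.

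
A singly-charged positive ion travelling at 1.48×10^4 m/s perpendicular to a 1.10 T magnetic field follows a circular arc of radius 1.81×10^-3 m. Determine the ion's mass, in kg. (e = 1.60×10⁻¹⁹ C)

m ≈ 2.15×10^-26 kg

qvB = mv²/r ⇒ m = qBr/v.
m = (1×1.60×10^-19)(1.10)(1.81×10^-3) / (1.48×10^4) = 2.15×10^-26 kg.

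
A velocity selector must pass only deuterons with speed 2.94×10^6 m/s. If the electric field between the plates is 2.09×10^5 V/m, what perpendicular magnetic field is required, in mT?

B ≈ 71.1 mT

qE = qvB ⇒ B = E/v = (2.09×10^5) / (2.94×10^6) = 0.0711 T.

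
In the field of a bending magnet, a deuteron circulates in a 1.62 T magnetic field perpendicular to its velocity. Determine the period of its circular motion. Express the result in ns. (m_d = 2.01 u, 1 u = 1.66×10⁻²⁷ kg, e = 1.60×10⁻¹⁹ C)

The cyclotron period is independent of speed: T = 2πm/(qB).
T = 2π(3.34×10^-27) / [(1×1.60×10^-19)(1.62)] = 8.09×10^-8 s.

T ≈ 80.9 ns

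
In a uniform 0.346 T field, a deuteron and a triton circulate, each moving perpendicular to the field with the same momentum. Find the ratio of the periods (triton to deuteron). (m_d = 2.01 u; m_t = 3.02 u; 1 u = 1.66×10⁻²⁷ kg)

T = 2πm/(qB) is independent of speed, so T₂/T₁ = (m₂/q₂)/(m₁/q₁).
T_{triton}/T_{deuteron} = (5.01×10^-27/1e) / (3.34×10^-27/1e) = 1.50.

ratio ≈ 1.50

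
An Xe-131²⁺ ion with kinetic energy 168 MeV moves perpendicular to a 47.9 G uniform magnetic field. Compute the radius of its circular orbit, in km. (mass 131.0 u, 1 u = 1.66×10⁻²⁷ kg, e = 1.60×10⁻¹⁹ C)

Convert the energy: K = 168 MeV = 2.69×10^-11 J.
v = √(2K/m) = √(2·2.69×10^-11/2.17×10^-25) = 1.57×10^7 m/s.
r = mv/(qB) = (2.17×10^-25)(1.57×10^7) / [(2×1.60×10^-19)(4.79×10^-3)] = 2230 m.

r ≈ 2.23 km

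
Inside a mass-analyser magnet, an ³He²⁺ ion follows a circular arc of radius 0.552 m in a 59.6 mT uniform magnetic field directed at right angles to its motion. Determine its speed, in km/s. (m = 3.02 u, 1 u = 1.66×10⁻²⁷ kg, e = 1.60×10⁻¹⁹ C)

From qvB = mv²/r, v = qBr/m.
v = (2×1.60×10^-19)(0.0596)(0.552) / (5.01×10^-27) = 2.10×10^6 m/s.

v ≈ 2100 km/s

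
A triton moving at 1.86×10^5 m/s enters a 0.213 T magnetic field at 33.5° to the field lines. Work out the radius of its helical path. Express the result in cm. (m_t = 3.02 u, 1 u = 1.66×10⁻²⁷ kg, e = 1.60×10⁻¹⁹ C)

r ≈ 1.51 cm

Only the perpendicular component v⊥ = v sin33.5° = 1.03×10^5 m/s is bent by the field.
r = m v⊥ /(qB) = (5.01×10^-27)(1.03×10^5) / [(1×1.60×10^-19)(0.213)] = 0.0151 m.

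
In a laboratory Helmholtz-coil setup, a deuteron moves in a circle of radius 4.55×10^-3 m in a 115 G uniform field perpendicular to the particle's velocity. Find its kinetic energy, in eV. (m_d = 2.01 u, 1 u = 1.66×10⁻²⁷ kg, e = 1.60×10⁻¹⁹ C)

K ≈ 0.0656 eV

v = qBr/m = (1×1.60×10^-19)(0.0115)(4.55×10^-3) / (3.34×10^-27) = 2510 m/s.
K = ½mv² = 0.5·(3.34×10^-27)·(2510)² = 1.05×10^-20 J = 0.0656 eV.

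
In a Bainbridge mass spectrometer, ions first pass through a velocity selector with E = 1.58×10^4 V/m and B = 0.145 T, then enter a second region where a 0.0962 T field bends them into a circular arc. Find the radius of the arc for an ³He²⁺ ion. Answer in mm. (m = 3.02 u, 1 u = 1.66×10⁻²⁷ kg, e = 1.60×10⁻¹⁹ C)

The selector passes v = E/B = 1.58×10^4/0.145 = 1.09×10^5 m/s.
In the deflection region, r = mv/(qB₂) = (5.01×10^-27)(1.09×10^5) / [(2×1.60×10^-19)(0.0962)] = 0.0177 m.

r ≈ 17.7 mm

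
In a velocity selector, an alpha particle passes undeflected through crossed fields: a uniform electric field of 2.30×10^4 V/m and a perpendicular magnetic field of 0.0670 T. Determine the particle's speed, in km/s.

v ≈ 343 km/s

For zero net force, qE = qvB, so v = E/B.
v = (2.30×10^4) / (0.0670) = 3.43×10^5 m/s.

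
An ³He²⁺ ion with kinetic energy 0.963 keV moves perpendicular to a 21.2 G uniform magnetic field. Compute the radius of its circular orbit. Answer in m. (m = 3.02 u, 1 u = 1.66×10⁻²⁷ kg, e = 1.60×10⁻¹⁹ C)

r ≈ 1.83 m

Convert the energy: K = 0.963 keV = 1.54×10^-16 J.
v = √(2K/m) = √(2·1.54×10^-16/5.01×10^-27) = 2.48×10^5 m/s.
r = mv/(qB) = (5.01×10^-27)(2.48×10^5) / [(2×1.60×10^-19)(2.12×10^-3)] = 1.83 m.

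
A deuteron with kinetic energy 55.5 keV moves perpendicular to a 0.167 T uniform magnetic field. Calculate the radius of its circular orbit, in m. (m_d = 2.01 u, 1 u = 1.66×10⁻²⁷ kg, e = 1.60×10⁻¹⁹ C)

r ≈ 0.288 m

Convert the energy: K = 55.5 keV = 8.88×10^-15 J.
v = √(2K/m) = √(2·8.88×10^-15/3.34×10^-27) = 2.31×10^6 m/s.
r = mv/(qB) = (3.34×10^-27)(2.31×10^6) / [(1×1.60×10^-19)(0.167)] = 0.288 m.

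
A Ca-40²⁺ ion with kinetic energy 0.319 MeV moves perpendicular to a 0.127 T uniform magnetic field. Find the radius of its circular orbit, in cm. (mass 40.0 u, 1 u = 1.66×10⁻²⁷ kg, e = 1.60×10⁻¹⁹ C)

Convert the energy: K = 0.319 MeV = 5.10×10^-14 J.
v = √(2K/m) = √(2·5.10×10^-14/6.64×10^-26) = 1.24×10^6 m/s.
r = mv/(qB) = (6.64×10^-26)(1.24×10^6) / [(2×1.60×10^-19)(0.127)] = 2.03 m.

r ≈ 203 cm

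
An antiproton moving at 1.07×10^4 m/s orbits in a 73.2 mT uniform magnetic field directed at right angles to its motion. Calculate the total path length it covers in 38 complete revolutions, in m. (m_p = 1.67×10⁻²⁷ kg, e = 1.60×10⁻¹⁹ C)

L ≈ 0.364 m

r = mv/(qB) = 1.53×10^-3 m, so one revolution covers 2πr = 9.59×10^-3 m.
In 38 revolutions: L = 38·2πr = 0.364 m.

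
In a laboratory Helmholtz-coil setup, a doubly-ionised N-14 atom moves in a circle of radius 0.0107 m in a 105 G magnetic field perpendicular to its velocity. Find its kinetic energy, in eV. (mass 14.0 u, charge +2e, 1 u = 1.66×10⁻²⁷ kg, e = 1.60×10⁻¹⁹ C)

v = qBr/m = (2×1.60×10^-19)(0.0105)(0.0107) / (2.32×10^-26) = 1550 m/s.
K = ½mv² = 0.5·(2.32×10^-26)·(1550)² = 2.78×10^-20 J = 0.174 eV.

K ≈ 0.174 eV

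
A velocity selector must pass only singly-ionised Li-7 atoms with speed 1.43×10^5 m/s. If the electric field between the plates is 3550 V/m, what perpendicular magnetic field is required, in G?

qE = qvB ⇒ B = E/v = (3550) / (1.43×10^5) = 0.0248 T.

B ≈ 248 G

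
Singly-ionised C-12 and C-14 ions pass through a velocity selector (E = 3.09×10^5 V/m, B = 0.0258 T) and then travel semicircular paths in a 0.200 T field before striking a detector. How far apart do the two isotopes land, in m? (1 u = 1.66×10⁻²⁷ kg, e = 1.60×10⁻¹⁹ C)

Δd ≈ 2.49 m

Both emerge at v = E/B₁ = 1.20×10^7 m/s.
r = mv/(qB₂), so r₁ = 7.46 m and r₂ = 8.70 m, giving Δr = 1.24 m.
After a semicircle each ion lands a diameter 2r from the entry slit, so the separation is 2Δr = 2.49 m.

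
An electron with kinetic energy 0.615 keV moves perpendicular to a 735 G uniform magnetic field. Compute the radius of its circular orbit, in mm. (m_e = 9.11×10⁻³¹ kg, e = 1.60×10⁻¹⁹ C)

r ≈ 1.14 mm

Convert the energy: K = 0.615 keV = 9.84×10^-17 J.
v = √(2K/m) = √(2·9.84×10^-17/9.11×10^-31) = 1.47×10^7 m/s.
r = mv/(qB) = (9.11×10^-31)(1.47×10^7) / [(1×1.60×10^-19)(0.0735)] = 1.14×10^-3 m.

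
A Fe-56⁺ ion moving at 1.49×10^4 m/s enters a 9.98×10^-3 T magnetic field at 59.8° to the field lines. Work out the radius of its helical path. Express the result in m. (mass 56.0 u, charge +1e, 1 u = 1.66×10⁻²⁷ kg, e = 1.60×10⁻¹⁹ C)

Only the perpendicular component v⊥ = v sin59.8° = 1.29×10^4 m/s is bent by the field.
r = m v⊥ /(qB) = (9.30×10^-26)(1.29×10^4) / [(1×1.60×10^-19)(9.98×10^-3)] = 0.750 m.

r ≈ 0.750 m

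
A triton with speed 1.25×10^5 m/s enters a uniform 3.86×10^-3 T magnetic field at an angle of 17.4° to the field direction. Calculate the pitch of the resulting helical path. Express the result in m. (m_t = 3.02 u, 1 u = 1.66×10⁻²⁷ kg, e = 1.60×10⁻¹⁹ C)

The velocity component along B is v∥ = v cos17.4° = 1.19×10^5 m/s.
The cyclotron period T = 2πm/(qB) = 5.10×10^-5 s is set by m, q, B alone.
Pitch = v∥·T = (1.19×10^5)(5.10×10^-5) = 6.08 m.

pitch ≈ 6.08 m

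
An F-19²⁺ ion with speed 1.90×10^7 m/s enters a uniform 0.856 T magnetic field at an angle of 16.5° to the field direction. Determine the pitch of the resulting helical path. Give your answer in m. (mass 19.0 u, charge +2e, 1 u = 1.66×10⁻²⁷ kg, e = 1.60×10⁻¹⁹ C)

The velocity component along B is v∥ = v cos16.5° = 1.82×10^7 m/s.
The cyclotron period T = 2πm/(qB) = 7.23×10^-7 s is set by m, q, B alone.
Pitch = v∥·T = (1.82×10^7)(7.23×10^-7) = 13.2 m.

pitch ≈ 13.2 m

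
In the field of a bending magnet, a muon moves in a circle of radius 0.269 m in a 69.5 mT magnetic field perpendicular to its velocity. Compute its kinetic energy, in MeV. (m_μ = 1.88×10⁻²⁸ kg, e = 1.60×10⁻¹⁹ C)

v = qBr/m = (1×1.60×10^-19)(0.0695)(0.269) / (1.88×10^-28) = 1.59×10^7 m/s.
K = ½mv² = 0.5·(1.88×10^-28)·(1.59×10^7)² = 2.38×10^-14 J = 0.149 MeV.

K ≈ 0.149 MeV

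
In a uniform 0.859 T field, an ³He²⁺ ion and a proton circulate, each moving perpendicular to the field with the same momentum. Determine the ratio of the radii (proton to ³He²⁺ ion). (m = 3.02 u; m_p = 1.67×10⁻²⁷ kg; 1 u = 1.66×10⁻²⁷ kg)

ratio ≈ 2.00

r = p/(qB) ⇒ at equal p, r ∝ 1/q.
r_{proton}/r_{³He²⁺ ion} = 2.00.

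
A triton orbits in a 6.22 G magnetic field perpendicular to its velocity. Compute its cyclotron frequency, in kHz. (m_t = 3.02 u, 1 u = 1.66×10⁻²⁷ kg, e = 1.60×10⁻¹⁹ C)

f = qB/(2πm) = (1×1.60×10^-19)(6.22×10^-4) / [2π(5.01×10^-27)] = 3160 Hz.

f ≈ 3.16 kHz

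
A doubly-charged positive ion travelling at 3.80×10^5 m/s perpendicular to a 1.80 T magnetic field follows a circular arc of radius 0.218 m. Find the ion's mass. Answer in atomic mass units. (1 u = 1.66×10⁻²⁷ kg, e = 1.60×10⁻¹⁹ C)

qvB = mv²/r ⇒ m = qBr/v.
m = (2×1.60×10^-19)(1.80)(0.218) / (3.80×10^5) = 3.30×10^-25 kg = 199 u.

m ≈ 199 u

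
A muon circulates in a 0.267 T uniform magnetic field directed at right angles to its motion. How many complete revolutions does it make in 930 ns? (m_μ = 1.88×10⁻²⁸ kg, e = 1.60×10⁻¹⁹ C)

T = 2πm/(qB) = 2π(1.88×10^-28) / [(1×1.60×10^-19)(0.267)] = 2.7651×10^-8 s.
N = t/T = 9.30×10^-7 / 2.7651×10^-8 ≈ 33.63, so 33 complete revolutions.

N = 33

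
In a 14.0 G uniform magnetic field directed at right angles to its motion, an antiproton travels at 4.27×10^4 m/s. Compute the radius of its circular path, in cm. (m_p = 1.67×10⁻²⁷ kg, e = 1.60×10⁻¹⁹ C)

r ≈ 31.8 cm

The magnetic force provides the centripetal force: qvB = mv²/r, so r = mv/(qB).
r = (1.67×10^-27 kg)(4.27×10^4 m/s) / [(1×1.60×10^-19 C)(1.40×10^-3 T)] = 0.318 m.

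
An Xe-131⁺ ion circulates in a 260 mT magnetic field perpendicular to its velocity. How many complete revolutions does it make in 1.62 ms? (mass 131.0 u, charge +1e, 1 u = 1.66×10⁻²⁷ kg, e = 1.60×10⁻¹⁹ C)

N = 49

T = 2πm/(qB) = 2π(2.1746×10^-25) / [(1×1.60×10^-19)(0.260)] = 3.2845×10^-5 s.
N = t/T = 1.62×10^-3 / 3.2845×10^-5 ≈ 49.32, so 49 complete revolutions.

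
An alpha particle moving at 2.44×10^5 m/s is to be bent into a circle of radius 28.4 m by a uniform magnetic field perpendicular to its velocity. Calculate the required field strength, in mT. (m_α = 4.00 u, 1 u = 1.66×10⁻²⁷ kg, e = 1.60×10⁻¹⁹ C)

B ≈ 0.178 mT

qvB = mv²/r gives B = mv/(qr).
B = (6.64×10^-27)(2.44×10^5) / [(2×1.60×10^-19)(28.4)] = 1.78×10^-4 T.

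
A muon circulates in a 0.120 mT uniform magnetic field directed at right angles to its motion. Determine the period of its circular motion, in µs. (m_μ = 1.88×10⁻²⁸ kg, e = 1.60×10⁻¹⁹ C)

T ≈ 61.5 µs

The cyclotron period is independent of speed: T = 2πm/(qB).
T = 2π(1.88×10^-28) / [(1×1.60×10^-19)(1.20×10^-4)] = 6.15×10^-5 s.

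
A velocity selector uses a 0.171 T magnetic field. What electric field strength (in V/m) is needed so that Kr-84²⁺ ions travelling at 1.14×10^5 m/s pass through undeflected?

qE = qvB ⇒ E = vB = (1.14×10^5)(0.171) = 1.95×10^4 V/m.

E ≈ 1.95×10^4 V/m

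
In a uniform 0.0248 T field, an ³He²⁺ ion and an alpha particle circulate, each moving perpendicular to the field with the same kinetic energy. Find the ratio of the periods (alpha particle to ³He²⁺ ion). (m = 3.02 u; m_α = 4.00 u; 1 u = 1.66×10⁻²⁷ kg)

T = 2πm/(qB) is independent of speed, so T₂/T₁ = (m₂/q₂)/(m₁/q₁).
T_{alpha particle}/T_{³He²⁺ ion} = (6.64×10^-27/2e) / (5.01×10^-27/2e) = 1.32.

ratio ≈ 1.32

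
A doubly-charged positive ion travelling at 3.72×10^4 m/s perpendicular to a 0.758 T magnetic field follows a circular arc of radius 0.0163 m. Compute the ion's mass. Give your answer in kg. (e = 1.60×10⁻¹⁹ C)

qvB = mv²/r ⇒ m = qBr/v.
m = (2×1.60×10^-19)(0.758)(0.0163) / (3.72×10^4) = 1.06×10^-25 kg.

m ≈ 1.06×10^-25 kg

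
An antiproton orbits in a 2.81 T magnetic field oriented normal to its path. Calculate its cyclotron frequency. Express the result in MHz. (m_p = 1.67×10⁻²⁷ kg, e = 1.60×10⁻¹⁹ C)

f ≈ 42.8 MHz

f = qB/(2πm) = (1×1.60×10^-19)(2.81) / [2π(1.67×10^-27)] = 4.28×10^7 Hz.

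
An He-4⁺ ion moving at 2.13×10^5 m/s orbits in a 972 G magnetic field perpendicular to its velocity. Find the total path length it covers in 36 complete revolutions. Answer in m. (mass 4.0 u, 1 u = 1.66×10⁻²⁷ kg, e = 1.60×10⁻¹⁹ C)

r = mv/(qB) = 0.0909 m, so one revolution covers 2πr = 0.571 m.
In 36 revolutions: L = 36·2πr = 20.6 m.

L ≈ 20.6 m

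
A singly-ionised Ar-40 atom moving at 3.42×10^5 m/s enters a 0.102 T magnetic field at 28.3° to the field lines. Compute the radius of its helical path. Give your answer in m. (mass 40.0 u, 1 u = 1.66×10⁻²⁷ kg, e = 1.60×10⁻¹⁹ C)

r ≈ 0.660 m

Only the perpendicular component v⊥ = v sin28.3° = 1.62×10^5 m/s is bent by the field.
r = m v⊥ /(qB) = (6.64×10^-26)(1.62×10^5) / [(1×1.60×10^-19)(0.102)] = 0.660 m.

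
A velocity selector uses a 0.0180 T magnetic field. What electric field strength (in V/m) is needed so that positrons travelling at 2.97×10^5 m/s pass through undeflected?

qE = qvB ⇒ E = vB = (2.97×10^5)(0.0180) = 5350 V/m.

E ≈ 5350 V/m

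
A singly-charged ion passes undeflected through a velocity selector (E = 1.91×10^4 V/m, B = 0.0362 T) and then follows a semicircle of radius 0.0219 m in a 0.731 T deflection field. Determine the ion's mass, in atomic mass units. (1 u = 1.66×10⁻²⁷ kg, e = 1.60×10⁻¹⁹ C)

m ≈ 2.92 u

v = E/B₁ = 5.28×10^5 m/s.
From r = mv/(qB₂), m = qB₂r/v = (1×1.60×10^-19)(0.731)(0.0219) / (5.28×10^5) = 4.85×10^-27 kg.
In atomic mass units: m = 4.85×10^-27 / 1.66×10^-27 = 2.92 u.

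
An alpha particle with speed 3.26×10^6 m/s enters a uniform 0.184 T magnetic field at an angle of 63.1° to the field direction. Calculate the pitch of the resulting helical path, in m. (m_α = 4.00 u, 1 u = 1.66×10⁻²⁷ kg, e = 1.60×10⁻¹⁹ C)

pitch ≈ 1.05 m

The velocity component along B is v∥ = v cos63.1° = 1.47×10^6 m/s.
The cyclotron period T = 2πm/(qB) = 7.09×10^-7 s is set by m, q, B alone.
Pitch = v∥·T = (1.47×10^6)(7.09×10^-7) = 1.05 m.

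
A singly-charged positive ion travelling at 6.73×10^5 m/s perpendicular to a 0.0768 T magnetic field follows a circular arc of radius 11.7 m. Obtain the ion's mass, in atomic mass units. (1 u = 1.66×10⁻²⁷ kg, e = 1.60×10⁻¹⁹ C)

m ≈ 129 u

qvB = mv²/r ⇒ m = qBr/v.
m = (1×1.60×10^-19)(0.0768)(11.7) / (6.73×10^5) = 2.14×10^-25 kg = 129 u.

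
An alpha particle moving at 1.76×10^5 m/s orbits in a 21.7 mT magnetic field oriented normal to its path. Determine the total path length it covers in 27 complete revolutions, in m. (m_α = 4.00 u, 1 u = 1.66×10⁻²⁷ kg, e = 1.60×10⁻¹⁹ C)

r = mv/(qB) = 0.168 m, so one revolution covers 2πr = 1.06 m.
In 27 revolutions: L = 27·2πr = 28.6 m.

L ≈ 28.6 m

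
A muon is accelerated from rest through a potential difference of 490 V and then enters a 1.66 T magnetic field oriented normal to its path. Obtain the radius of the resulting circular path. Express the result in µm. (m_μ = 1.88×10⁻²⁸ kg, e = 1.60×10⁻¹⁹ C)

The kinetic energy gained is K = qV = (1×1.60×10^-19)(490) = 7.84×10^-17 J.
v = √(2K/m) = 9.13×10^5 m/s.
r = mv/(qB) = (1.88×10^-28)(9.13×10^5) / [(1×1.60×10^-19)(1.66)] = 6.46×10^-4 m.

r ≈ 646 µm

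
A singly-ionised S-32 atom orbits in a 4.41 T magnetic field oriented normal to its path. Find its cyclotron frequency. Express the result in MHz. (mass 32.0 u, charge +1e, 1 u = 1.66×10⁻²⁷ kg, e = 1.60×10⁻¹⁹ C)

f = qB/(2πm) = (1×1.60×10^-19)(4.41) / [2π(5.31×10^-26)] = 2.11×10^6 Hz.

f ≈ 2.11 MHz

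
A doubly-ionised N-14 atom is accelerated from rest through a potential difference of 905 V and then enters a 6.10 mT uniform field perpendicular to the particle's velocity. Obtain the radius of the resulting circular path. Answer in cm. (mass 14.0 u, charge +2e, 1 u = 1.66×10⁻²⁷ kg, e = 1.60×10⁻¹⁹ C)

The kinetic energy gained is K = qV = (2×1.60×10^-19)(905) = 2.90×10^-16 J.
v = √(2K/m) = 1.58×10^5 m/s.
r = mv/(qB) = (2.32×10^-26)(1.58×10^5) / [(2×1.60×10^-19)(6.10×10^-3)] = 1.88 m.

r ≈ 188 cm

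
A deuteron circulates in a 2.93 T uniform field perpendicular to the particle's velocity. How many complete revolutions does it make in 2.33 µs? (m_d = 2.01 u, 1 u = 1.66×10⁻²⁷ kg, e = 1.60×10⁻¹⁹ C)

T = 2πm/(qB) = 2π(3.3366×10^-27) / [(1×1.60×10^-19)(2.93)] = 4.4719×10^-8 s.
N = t/T = 2.33×10^-6 / 4.4719×10^-8 ≈ 52.10, so 52 complete revolutions.

N = 52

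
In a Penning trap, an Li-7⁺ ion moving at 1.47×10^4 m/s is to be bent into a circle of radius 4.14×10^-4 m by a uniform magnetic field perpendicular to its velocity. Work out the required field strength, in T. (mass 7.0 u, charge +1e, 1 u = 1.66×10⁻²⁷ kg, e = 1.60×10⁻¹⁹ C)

B ≈ 2.58 T

qvB = mv²/r gives B = mv/(qr).
B = (1.16×10^-26)(1.47×10^4) / [(1×1.60×10^-19)(4.14×10^-4)] = 2.58 T.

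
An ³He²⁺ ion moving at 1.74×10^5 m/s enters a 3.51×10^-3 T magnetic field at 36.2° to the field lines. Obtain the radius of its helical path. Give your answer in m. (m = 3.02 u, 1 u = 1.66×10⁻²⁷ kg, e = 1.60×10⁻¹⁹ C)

r ≈ 0.459 m

Only the perpendicular component v⊥ = v sin36.2° = 1.03×10^5 m/s is bent by the field.
r = m v⊥ /(qB) = (5.01×10^-27)(1.03×10^5) / [(2×1.60×10^-19)(3.51×10^-3)] = 0.459 m.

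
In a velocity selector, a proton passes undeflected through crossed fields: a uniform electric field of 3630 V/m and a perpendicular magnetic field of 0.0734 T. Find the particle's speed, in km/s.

For zero net force, qE = qvB, so v = E/B.
v = (3630) / (0.0734) = 4.95×10^4 m/s.

v ≈ 49.5 km/s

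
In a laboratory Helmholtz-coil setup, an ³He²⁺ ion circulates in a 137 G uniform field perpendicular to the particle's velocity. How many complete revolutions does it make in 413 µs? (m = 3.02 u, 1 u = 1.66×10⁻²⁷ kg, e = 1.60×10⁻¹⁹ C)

N = 57

T = 2πm/(qB) = 2π(5.0132×10^-27) / [(2×1.60×10^-19)(0.0137)] = 7.1850×10^-6 s.
N = t/T = 4.13×10^-4 / 7.1850×10^-6 ≈ 57.48, so 57 complete revolutions.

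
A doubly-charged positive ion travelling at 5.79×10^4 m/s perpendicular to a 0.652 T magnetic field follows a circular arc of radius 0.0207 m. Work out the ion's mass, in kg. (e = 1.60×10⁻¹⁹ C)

qvB = mv²/r ⇒ m = qBr/v.
m = (2×1.60×10^-19)(0.652)(0.0207) / (5.79×10^4) = 7.46×10^-26 kg.

m ≈ 7.46×10^-26 kg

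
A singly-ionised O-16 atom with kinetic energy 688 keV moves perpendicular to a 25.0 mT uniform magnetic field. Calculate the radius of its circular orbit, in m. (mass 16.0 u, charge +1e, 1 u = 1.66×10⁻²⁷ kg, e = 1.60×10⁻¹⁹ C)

Convert the energy: K = 688 keV = 1.10×10^-13 J.
v = √(2K/m) = √(2·1.10×10^-13/2.66×10^-26) = 2.88×10^6 m/s.
r = mv/(qB) = (2.66×10^-26)(2.88×10^6) / [(1×1.60×10^-19)(0.0250)] = 19.1 m.

r ≈ 19.1 m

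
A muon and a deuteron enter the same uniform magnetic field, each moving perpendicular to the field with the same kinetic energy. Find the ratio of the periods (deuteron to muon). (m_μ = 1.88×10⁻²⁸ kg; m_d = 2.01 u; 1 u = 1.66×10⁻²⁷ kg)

ratio ≈ 17.7

T = 2πm/(qB) is independent of speed, so T₂/T₁ = (m₂/q₂)/(m₁/q₁).
T_{deuteron}/T_{muon} = (3.34×10^-27/1e) / (1.88×10^-28/1e) = 17.7.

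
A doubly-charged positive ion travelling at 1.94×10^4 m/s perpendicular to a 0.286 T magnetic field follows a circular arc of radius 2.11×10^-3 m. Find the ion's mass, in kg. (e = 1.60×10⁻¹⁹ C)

m ≈ 9.95×10^-27 kg

qvB = mv²/r ⇒ m = qBr/v.
m = (2×1.60×10^-19)(0.286)(2.11×10^-3) / (1.94×10^4) = 9.95×10^-27 kg.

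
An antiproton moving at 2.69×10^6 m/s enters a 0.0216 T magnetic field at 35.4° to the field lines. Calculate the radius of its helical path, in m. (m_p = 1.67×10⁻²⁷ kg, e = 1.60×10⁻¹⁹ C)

r ≈ 0.753 m

Only the perpendicular component v⊥ = v sin35.4° = 1.56×10^6 m/s is bent by the field.
r = m v⊥ /(qB) = (1.67×10^-27)(1.56×10^6) / [(1×1.60×10^-19)(0.0216)] = 0.753 m.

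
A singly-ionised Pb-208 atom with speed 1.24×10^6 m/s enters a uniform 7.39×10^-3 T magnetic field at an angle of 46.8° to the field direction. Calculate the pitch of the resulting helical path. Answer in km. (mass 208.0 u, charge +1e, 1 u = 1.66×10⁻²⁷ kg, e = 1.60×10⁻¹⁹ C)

pitch ≈ 1.56 km

The velocity component along B is v∥ = v cos46.8° = 8.49×10^5 m/s.
The cyclotron period T = 2πm/(qB) = 1.83×10^-3 s is set by m, q, B alone.
Pitch = v∥·T = (8.49×10^5)(1.83×10^-3) = 1560 m.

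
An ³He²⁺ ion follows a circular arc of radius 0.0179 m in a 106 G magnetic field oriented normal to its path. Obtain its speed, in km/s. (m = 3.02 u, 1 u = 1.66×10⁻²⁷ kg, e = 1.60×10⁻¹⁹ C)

From qvB = mv²/r, v = qBr/m.
v = (2×1.60×10^-19)(0.0106)(0.0179) / (5.01×10^-27) = 1.21×10^4 m/s.

v ≈ 12.1 km/s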